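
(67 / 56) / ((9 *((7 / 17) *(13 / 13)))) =1139 / 3528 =0.32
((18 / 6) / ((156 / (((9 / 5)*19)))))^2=29241 / 67600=0.43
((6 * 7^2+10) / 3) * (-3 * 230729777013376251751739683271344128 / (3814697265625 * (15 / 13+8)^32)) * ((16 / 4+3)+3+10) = -124229430729610868528201039307337207570838658178262129023601645779930841088 / 1995229412396633876089918051411493131613448020199551217334950758789825439453125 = -0.00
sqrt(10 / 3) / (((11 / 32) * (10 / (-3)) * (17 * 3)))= -16 * sqrt(30) / 2805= -0.03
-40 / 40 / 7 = -1 / 7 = -0.14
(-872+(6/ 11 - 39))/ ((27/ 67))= -671005/ 297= -2259.28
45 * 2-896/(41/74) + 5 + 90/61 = -3803259/2501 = -1520.70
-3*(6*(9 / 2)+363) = -1170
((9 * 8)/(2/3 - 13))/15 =-72/185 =-0.39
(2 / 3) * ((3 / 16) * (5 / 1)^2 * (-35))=-875 / 8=-109.38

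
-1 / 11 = -0.09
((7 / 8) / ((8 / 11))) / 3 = 77 / 192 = 0.40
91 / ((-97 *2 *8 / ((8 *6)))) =-2.81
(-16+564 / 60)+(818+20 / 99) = 401743 / 495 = 811.60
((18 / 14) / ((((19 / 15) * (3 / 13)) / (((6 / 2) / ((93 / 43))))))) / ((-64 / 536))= -1685385 / 32984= -51.10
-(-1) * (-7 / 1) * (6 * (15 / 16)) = -315 / 8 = -39.38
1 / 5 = 0.20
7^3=343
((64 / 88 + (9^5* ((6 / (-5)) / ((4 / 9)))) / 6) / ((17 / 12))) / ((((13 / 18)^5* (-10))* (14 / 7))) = 8284372988616 / 1735794775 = 4772.67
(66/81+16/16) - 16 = -383/27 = -14.19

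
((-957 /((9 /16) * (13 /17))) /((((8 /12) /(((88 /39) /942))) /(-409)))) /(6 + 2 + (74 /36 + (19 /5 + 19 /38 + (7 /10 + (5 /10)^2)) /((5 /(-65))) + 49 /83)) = -259205170048 /4566886493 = -56.76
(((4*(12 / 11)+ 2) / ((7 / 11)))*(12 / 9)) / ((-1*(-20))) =0.67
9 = 9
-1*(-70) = 70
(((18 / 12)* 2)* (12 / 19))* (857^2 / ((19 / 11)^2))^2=284312876373080676 / 2476099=114822903435.23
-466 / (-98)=233 / 49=4.76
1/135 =0.01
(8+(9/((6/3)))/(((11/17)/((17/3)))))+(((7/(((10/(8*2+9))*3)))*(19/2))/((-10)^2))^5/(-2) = 830043909445177/17517772800000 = 47.38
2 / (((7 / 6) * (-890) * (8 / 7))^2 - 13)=18 / 12673483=0.00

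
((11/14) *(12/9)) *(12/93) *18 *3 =7.30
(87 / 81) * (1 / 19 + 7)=3886 / 513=7.58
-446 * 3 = -1338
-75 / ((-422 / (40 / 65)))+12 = 33216 / 2743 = 12.11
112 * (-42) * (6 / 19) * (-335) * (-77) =-728038080 / 19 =-38317793.68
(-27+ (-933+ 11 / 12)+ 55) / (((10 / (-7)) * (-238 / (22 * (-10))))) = 119339 / 204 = 585.00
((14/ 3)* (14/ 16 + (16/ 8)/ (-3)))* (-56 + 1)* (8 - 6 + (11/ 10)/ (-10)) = -1617/ 16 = -101.06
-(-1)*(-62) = -62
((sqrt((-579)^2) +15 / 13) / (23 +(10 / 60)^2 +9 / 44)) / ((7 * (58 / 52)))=373329 / 116725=3.20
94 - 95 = -1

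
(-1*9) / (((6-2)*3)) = -3 / 4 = -0.75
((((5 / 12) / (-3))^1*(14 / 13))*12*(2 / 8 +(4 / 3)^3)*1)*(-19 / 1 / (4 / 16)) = 376390 / 1053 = 357.45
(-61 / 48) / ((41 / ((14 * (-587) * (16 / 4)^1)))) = 250649 / 246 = 1018.90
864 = 864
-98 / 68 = -49 / 34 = -1.44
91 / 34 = 2.68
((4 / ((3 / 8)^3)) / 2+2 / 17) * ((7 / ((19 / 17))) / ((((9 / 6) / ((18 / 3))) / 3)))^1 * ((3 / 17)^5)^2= 3207909096 / 38303884108531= 0.00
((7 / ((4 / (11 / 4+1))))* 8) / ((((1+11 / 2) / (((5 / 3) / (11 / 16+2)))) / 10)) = 28000 / 559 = 50.09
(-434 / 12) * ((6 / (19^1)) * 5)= -1085 / 19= -57.11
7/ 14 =1/ 2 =0.50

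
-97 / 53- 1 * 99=-100.83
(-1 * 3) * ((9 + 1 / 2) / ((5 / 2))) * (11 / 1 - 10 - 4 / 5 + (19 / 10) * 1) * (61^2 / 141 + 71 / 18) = -3413179 / 4700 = -726.21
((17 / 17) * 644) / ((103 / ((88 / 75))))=56672 / 7725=7.34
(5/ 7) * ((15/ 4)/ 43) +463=463.06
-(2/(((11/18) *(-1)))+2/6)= 97/33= 2.94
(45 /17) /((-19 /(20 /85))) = -180 /5491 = -0.03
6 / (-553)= -0.01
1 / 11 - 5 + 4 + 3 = 23 / 11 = 2.09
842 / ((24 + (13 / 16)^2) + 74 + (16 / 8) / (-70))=7544320 / 883739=8.54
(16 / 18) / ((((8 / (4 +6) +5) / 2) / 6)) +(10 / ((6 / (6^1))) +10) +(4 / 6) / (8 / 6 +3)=24874 / 1131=21.99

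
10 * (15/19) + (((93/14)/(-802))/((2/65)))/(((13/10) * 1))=1640025/213332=7.69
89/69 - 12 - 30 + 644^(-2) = -50651885/1244208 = -40.71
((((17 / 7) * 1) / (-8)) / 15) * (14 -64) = 85 / 84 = 1.01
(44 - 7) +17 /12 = 461 /12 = 38.42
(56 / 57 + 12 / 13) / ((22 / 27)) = 6354 / 2717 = 2.34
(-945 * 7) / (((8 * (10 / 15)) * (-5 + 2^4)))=-19845 / 176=-112.76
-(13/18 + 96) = -1741/18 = -96.72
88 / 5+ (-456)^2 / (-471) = -332744 / 785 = -423.88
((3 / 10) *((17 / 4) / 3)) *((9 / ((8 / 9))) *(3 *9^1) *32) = 37179 / 10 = 3717.90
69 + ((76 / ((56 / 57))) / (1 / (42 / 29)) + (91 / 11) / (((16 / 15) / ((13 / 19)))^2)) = 5437371975 / 29480704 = 184.44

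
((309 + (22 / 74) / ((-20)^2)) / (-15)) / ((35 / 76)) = -44.73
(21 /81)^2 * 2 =98 /729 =0.13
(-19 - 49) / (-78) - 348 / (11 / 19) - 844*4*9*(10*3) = -391299574 / 429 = -912120.22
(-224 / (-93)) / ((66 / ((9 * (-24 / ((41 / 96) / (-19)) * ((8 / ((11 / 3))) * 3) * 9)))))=3177086976 / 153791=20658.47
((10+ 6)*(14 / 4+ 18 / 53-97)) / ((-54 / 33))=910.90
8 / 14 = 4 / 7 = 0.57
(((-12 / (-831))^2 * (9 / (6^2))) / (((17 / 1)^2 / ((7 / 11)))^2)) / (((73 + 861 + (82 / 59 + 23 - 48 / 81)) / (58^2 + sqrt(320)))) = 2497824 * sqrt(5) / 1183123144100459419 + 1050334992 / 1183123144100459419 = 0.00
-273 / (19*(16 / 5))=-1365 / 304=-4.49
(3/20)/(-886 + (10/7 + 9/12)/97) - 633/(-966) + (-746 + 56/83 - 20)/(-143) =92072814598153/15327496634450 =6.01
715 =715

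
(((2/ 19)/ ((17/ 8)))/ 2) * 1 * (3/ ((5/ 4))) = 96/ 1615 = 0.06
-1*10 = -10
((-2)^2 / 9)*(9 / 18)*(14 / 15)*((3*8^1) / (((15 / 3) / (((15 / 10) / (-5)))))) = -112 / 375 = -0.30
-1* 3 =-3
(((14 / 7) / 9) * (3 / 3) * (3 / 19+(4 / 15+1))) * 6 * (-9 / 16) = -203 / 190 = -1.07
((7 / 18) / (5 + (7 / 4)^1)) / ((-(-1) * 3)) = 14 / 729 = 0.02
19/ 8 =2.38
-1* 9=-9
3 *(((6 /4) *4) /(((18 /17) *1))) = 17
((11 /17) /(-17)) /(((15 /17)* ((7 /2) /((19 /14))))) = -209 /12495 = -0.02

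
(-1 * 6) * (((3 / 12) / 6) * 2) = -1 / 2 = -0.50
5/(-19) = -5/19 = -0.26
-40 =-40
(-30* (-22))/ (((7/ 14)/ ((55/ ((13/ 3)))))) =16753.85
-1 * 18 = -18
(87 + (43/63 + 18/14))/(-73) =-5605/4599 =-1.22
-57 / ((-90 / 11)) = 209 / 30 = 6.97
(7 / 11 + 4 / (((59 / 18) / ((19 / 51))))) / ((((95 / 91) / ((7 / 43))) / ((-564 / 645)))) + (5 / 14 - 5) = -650031566483 / 135660113050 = -4.79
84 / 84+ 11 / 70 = 81 / 70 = 1.16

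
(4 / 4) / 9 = 1 / 9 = 0.11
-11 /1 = -11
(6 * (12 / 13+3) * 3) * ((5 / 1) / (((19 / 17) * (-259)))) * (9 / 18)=-39015 / 63973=-0.61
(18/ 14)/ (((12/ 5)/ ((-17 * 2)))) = -255/ 14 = -18.21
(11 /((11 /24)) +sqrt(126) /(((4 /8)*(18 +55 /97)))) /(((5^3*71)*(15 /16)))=3104*sqrt(14) /79919375 +128 /44375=0.00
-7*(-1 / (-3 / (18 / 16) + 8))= 21 / 16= 1.31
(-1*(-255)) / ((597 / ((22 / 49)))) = 1870 / 9751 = 0.19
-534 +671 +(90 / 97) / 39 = 172787 / 1261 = 137.02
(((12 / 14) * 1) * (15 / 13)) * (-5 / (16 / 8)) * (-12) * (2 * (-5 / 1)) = -27000 / 91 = -296.70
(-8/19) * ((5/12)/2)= -5/57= -0.09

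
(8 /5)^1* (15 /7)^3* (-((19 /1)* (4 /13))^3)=-2370470400 /753571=-3145.65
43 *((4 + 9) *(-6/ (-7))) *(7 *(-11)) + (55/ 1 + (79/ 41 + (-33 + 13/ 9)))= -36868.63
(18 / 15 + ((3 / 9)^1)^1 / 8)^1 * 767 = 114283 / 120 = 952.36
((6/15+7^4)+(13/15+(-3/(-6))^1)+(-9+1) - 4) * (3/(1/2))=71723/5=14344.60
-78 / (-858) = 1 / 11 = 0.09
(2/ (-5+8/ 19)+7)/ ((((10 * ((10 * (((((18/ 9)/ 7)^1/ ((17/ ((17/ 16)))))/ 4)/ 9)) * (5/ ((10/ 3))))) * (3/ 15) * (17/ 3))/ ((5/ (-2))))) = -95928/ 493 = -194.58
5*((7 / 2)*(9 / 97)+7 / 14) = 400 / 97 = 4.12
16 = 16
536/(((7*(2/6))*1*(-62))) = -804/217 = -3.71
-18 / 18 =-1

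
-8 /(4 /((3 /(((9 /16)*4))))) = -8 /3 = -2.67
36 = 36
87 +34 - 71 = 50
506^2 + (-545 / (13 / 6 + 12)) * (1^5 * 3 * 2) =4348688 / 17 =255805.18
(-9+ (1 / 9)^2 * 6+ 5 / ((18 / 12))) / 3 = -151 / 81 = -1.86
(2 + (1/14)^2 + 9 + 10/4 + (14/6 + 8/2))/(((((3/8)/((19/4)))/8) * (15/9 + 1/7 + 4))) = 443270/1281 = 346.03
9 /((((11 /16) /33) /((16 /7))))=6912 /7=987.43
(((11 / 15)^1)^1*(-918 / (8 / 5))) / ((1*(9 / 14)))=-1309 / 2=-654.50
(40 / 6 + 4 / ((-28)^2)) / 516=3923 / 303408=0.01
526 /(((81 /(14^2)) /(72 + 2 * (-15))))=1443344 /27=53457.19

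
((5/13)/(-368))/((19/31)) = -0.00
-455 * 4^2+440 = -6840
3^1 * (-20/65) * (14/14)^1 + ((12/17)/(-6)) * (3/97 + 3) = -27432/21437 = -1.28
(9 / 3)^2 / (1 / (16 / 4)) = 36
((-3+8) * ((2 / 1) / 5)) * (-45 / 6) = -15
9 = 9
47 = 47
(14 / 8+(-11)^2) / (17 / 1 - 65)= -491 / 192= -2.56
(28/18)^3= 2744/729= 3.76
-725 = -725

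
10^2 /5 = 20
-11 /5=-2.20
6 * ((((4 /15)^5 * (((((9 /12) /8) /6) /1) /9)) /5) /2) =16 /11390625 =0.00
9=9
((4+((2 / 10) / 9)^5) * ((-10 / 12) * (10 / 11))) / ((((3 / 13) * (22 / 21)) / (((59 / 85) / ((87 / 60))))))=-7925852035738 / 1320918748875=-6.00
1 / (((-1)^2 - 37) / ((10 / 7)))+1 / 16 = 23 / 1008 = 0.02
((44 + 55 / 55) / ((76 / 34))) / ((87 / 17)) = 4335 / 1102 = 3.93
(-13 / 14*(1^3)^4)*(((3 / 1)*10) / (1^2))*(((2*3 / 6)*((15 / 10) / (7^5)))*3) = -1755 / 235298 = -0.01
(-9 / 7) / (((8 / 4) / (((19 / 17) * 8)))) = -684 / 119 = -5.75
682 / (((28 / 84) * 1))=2046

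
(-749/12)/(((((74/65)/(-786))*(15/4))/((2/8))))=1275547/444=2872.85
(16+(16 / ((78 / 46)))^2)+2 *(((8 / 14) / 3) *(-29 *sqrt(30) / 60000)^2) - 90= 15.04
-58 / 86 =-29 / 43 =-0.67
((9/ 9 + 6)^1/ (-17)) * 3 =-21/ 17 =-1.24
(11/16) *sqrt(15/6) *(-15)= -165 *sqrt(10)/32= -16.31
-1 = -1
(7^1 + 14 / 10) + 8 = 82 / 5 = 16.40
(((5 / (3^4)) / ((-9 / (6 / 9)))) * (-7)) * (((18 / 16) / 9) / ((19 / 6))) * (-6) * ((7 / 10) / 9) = -49 / 83106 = -0.00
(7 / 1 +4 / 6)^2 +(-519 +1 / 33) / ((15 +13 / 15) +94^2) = 385932256 / 6572511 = 58.72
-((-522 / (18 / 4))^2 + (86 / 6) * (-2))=-40282 / 3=-13427.33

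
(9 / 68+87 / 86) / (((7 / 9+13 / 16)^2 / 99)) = 1716707520 / 38334371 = 44.78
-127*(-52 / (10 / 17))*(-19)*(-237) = 252771402 / 5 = 50554280.40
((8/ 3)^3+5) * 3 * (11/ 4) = 7117/ 36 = 197.69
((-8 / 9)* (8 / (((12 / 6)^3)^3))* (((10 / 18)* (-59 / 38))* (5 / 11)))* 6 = 1475 / 45144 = 0.03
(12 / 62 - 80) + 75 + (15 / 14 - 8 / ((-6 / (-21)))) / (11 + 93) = -17587 / 3472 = -5.07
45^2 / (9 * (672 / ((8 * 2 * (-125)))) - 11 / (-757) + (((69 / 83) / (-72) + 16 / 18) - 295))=-1145094975000 / 168021977621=-6.82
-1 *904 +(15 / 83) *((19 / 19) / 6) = -150059 / 166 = -903.97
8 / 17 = 0.47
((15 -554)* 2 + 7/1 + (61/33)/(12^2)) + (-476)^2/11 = 19526.83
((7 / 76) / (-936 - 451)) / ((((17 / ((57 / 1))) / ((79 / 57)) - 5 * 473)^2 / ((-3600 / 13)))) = 9829575 / 2989171685216509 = 0.00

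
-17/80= -0.21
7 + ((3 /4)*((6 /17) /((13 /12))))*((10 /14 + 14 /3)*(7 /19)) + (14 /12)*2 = 123674 /12597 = 9.82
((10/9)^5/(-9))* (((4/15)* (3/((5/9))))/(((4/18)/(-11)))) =88000/6561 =13.41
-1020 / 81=-340 / 27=-12.59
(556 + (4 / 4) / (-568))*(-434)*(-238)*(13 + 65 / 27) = 565419168496 / 639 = 884850028.95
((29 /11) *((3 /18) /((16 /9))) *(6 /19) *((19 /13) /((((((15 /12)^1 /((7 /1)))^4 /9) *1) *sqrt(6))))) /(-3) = -137.40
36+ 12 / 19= 696 / 19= 36.63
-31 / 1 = -31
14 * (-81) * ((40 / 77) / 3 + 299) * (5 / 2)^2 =-46648575 / 22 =-2120389.77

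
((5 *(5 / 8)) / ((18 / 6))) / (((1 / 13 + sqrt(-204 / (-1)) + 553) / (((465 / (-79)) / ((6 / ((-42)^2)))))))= -122679375 / 37615376 + 443625 *sqrt(51) / 37615376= -3.18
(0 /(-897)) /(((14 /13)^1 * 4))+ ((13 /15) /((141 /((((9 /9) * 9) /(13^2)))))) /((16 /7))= 7 /48880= 0.00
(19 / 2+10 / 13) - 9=33 / 26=1.27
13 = 13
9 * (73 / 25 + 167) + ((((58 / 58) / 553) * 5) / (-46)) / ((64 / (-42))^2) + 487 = 187575327037 / 93030400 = 2016.28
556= 556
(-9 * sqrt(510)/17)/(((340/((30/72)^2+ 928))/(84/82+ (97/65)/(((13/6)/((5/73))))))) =-34.97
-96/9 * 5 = -160/3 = -53.33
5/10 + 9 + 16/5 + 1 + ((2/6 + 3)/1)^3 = 13699/270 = 50.74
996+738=1734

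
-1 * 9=-9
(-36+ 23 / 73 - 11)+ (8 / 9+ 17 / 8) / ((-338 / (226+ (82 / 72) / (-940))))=-2927739841879 / 60117707520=-48.70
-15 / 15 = -1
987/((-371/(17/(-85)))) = 141/265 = 0.53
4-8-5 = -9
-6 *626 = -3756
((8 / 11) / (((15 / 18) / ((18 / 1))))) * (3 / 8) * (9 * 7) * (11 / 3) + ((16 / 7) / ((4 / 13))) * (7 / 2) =6934 / 5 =1386.80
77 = 77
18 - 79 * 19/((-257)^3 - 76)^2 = 5186508977870597/288139387659561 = 18.00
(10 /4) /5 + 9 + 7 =33 /2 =16.50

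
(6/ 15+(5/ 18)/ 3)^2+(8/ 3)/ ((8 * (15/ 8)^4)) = 491377/ 1822500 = 0.27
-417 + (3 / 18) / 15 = -37529 / 90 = -416.99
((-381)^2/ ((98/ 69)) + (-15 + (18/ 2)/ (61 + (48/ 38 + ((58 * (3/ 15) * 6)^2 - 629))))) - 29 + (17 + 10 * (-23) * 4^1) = 10080964647539/ 99557024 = 101258.20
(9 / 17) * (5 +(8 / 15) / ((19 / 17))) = 4683 / 1615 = 2.90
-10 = -10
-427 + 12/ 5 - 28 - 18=-2353/ 5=-470.60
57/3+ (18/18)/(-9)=170/9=18.89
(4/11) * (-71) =-284/11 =-25.82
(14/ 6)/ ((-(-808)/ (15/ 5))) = 7/ 808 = 0.01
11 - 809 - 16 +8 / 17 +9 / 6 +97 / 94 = -647987 / 799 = -811.00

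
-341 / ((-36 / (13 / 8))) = 4433 / 288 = 15.39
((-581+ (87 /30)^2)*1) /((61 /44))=-629849 /1525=-413.02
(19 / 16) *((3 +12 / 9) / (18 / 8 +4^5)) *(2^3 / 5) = 494 / 61575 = 0.01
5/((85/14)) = 14/17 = 0.82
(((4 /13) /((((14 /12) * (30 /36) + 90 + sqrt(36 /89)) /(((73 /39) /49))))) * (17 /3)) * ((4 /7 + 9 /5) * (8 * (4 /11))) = 180843215360 /35802716258309 - 670076928 * sqrt(89) /179013581291545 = 0.01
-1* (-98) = 98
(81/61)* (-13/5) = -3.45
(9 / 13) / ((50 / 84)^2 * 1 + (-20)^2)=15876 / 9180925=0.00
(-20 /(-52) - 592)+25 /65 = -7686 /13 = -591.23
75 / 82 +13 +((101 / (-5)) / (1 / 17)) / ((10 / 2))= -112269 / 2050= -54.77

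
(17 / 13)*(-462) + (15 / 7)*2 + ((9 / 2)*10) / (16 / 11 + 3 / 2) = -53202 / 91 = -584.64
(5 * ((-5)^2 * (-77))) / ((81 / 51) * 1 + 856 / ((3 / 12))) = -32725 / 11647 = -2.81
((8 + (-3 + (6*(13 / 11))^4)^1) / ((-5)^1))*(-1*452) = 16763893972 / 73205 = 228999.30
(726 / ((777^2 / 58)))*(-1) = -14036 / 201243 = -0.07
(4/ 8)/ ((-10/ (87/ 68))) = -87/ 1360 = -0.06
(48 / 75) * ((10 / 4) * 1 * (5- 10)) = -8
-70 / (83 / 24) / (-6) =3.37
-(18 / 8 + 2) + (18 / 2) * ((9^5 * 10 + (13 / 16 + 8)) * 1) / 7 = 85031353 / 112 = 759208.51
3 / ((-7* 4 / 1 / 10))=-15 / 14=-1.07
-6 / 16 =-3 / 8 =-0.38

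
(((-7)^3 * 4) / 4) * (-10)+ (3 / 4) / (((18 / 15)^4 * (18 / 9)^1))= 11854705 / 3456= 3430.18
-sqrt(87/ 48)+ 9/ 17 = 9/ 17 - sqrt(29)/ 4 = -0.82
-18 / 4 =-9 / 2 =-4.50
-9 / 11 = -0.82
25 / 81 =0.31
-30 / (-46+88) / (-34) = 5 / 238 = 0.02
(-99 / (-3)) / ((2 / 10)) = 165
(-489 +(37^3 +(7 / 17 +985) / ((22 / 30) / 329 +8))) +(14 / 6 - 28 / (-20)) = 506439425852 / 10070205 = 50290.88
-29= -29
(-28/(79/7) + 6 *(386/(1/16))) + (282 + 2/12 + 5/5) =17697589/474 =37336.69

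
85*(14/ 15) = 238/ 3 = 79.33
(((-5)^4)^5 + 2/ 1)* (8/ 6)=127156575520836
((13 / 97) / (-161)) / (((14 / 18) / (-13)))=0.01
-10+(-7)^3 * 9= -3097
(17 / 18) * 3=17 / 6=2.83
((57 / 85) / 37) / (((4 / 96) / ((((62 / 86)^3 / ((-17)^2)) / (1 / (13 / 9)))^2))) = 0.00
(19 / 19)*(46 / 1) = 46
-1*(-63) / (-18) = -7 / 2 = -3.50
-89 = -89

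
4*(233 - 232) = 4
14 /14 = 1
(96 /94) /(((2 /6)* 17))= 144 /799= 0.18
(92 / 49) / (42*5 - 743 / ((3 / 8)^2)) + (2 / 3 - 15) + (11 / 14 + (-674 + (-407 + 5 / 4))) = -1093.30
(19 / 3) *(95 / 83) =1805 / 249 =7.25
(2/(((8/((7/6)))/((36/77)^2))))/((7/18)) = 972/5929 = 0.16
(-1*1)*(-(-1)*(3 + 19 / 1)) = -22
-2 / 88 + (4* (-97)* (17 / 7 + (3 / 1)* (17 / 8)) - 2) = -1052685 / 308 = -3417.81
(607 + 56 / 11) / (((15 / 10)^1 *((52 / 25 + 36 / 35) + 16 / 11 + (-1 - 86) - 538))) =-2356550 / 3583023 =-0.66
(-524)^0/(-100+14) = -1/86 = -0.01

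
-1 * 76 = -76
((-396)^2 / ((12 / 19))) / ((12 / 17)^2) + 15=1993293 / 4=498323.25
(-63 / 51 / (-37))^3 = 0.00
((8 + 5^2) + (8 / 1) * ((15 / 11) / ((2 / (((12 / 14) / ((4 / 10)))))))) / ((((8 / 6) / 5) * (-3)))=-17205 / 308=-55.86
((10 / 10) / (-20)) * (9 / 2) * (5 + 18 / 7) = -477 / 280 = -1.70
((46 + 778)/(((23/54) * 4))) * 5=55620/23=2418.26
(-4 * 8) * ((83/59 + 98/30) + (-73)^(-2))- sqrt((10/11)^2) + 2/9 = -23382859964/155633445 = -150.24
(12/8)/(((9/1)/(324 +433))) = 757/6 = 126.17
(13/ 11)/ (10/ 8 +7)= 52/ 363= 0.14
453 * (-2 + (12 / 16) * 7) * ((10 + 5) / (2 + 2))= 5520.94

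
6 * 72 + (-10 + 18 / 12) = 423.50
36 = 36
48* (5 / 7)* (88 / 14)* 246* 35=12988800 / 7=1855542.86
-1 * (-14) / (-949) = -14 / 949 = -0.01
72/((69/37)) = 888/23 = 38.61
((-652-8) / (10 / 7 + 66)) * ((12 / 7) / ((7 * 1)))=-990 / 413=-2.40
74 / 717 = 0.10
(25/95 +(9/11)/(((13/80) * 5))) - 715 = -1939204/2717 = -713.73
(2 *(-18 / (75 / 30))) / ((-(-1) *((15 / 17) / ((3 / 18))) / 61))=-4148 / 25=-165.92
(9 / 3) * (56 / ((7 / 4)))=96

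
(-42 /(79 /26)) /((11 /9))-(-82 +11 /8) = 481881 /6952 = 69.32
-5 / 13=-0.38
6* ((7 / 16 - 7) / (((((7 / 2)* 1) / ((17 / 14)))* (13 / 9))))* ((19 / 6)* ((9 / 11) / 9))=-43605 / 16016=-2.72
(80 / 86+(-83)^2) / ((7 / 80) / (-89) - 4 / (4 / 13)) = -2109421040 / 3980381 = -529.95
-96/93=-32/31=-1.03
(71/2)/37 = 0.96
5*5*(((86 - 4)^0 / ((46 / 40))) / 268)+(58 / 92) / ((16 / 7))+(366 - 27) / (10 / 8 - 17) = -21919403 / 1035552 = -21.17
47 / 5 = 9.40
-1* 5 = -5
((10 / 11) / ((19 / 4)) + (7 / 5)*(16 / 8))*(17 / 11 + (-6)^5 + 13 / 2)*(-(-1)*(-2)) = 106843554 / 2299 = 46473.93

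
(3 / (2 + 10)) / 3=1 / 12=0.08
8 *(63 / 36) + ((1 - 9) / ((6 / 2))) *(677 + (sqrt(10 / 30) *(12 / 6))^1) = -5374 / 3 - 16 *sqrt(3) / 9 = -1794.41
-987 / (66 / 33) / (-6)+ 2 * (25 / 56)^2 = 82.65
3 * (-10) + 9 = -21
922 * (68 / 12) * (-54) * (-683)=192696156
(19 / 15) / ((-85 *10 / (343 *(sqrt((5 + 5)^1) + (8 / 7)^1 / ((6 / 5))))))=-6517 *sqrt(10) / 12750 - 1862 / 3825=-2.10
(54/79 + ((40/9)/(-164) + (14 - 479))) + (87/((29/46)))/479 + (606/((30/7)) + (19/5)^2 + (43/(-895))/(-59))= -1136285037002516/3686667939225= -308.21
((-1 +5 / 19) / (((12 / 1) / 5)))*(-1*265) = 9275 / 114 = 81.36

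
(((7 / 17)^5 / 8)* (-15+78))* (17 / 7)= 151263 / 668168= 0.23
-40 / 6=-20 / 3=-6.67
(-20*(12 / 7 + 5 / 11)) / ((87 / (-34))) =113560 / 6699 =16.95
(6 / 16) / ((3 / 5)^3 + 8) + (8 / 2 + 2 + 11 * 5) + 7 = 559063 / 8216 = 68.05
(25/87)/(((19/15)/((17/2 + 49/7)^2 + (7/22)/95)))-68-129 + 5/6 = -141.66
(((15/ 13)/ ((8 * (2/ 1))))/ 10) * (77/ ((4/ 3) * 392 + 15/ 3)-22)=-103785/ 658528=-0.16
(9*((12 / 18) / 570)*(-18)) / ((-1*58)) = 9 / 2755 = 0.00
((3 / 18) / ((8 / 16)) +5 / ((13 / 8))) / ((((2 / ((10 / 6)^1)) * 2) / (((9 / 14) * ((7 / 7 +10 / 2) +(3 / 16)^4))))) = 37363215 / 6815744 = 5.48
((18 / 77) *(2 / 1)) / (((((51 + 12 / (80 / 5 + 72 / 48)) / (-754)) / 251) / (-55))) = 94156.22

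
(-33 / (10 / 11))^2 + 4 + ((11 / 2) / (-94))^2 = 1167848309 / 883600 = 1321.69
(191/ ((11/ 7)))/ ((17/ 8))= 10696/ 187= 57.20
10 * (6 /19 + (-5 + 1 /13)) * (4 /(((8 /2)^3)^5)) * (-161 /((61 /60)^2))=103060125 /3854930280448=0.00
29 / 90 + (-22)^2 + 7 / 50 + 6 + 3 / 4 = 442091 / 900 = 491.21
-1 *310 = -310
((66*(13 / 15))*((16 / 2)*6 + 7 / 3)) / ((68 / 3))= 127.02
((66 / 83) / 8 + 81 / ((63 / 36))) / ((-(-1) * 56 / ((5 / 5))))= 107799 / 130144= 0.83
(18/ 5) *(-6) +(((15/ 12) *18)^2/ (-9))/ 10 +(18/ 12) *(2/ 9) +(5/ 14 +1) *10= -13.32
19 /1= 19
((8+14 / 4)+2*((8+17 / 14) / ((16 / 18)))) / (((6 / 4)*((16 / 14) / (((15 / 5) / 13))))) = 1805 / 416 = 4.34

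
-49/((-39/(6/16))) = 49/104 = 0.47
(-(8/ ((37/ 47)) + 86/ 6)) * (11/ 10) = -29909/ 1110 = -26.95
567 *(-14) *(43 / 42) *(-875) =7111125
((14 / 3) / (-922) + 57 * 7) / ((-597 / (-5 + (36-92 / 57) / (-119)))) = 2828026250 / 800055819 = 3.53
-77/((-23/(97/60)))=7469/1380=5.41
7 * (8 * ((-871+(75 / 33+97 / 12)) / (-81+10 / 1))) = 1590470 / 2343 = 678.82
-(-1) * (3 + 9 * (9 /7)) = 102 /7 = 14.57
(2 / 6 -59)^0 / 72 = 0.01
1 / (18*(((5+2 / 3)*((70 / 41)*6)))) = 41 / 42840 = 0.00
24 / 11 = 2.18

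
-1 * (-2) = 2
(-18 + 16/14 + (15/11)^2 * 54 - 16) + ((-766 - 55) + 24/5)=-3170507/4235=-748.64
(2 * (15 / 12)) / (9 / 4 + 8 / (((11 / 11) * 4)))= 10 / 17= 0.59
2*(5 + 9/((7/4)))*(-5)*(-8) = 5680/7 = 811.43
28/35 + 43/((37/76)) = 16488/185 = 89.12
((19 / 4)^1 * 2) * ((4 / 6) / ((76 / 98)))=49 / 6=8.17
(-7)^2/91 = 7/13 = 0.54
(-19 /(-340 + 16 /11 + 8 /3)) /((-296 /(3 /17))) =-1881 /55774688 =-0.00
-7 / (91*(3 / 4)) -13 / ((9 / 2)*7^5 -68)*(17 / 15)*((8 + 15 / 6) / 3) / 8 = -24200431 / 235758120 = -0.10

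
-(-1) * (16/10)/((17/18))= 144/85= 1.69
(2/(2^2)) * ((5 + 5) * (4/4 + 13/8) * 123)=1614.38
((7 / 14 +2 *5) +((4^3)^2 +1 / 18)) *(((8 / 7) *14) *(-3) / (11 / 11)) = -197114.67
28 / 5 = 5.60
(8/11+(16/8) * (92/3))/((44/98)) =50176/363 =138.23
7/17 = 0.41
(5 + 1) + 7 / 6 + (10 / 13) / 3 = 193 / 26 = 7.42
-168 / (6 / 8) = -224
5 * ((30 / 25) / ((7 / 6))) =36 / 7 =5.14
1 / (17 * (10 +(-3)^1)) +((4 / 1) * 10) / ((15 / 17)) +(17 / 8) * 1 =135565 / 2856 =47.47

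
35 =35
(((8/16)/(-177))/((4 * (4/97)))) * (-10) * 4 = 485/708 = 0.69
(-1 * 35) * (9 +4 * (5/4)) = -490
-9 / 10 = -0.90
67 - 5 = 62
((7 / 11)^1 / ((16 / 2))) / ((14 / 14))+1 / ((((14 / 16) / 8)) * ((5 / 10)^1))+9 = 16857 / 616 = 27.37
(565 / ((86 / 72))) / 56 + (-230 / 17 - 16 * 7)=-1198223 / 10234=-117.08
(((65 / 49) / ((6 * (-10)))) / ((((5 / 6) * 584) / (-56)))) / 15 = 0.00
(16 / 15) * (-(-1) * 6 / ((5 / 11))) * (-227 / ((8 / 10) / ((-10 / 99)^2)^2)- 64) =-196820862848 / 218317275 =-901.54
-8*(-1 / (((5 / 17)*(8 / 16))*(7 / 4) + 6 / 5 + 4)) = 5440 / 3711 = 1.47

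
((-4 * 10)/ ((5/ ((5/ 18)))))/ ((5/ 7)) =-28/ 9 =-3.11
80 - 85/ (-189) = 15205/ 189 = 80.45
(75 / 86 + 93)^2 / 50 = 65173329 / 369800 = 176.24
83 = 83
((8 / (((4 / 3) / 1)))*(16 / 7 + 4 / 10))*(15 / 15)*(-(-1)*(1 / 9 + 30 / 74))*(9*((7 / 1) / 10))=48504 / 925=52.44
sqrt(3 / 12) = 1 / 2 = 0.50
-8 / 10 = -4 / 5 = -0.80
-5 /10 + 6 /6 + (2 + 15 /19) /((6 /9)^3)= 1507 /152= 9.91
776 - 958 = -182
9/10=0.90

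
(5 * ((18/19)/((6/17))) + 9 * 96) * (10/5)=33342/19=1754.84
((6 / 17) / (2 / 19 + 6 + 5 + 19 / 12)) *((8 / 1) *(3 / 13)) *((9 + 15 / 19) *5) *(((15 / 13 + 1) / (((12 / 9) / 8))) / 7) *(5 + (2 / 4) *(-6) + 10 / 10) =115706880 / 8311589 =13.92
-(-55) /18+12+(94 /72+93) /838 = 457591 /30168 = 15.17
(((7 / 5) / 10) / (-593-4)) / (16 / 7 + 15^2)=-49 / 47491350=-0.00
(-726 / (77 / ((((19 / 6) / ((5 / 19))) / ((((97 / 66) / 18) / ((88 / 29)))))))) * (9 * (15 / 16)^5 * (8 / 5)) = -43972.39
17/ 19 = 0.89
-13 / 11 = -1.18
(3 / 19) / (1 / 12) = 36 / 19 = 1.89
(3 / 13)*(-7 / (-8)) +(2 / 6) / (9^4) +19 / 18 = 2574203 / 2047032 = 1.26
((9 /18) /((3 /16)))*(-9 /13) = -24 /13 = -1.85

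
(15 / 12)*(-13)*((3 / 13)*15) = -56.25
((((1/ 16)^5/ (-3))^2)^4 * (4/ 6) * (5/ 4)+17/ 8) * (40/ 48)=611293155461163445453816481950035221862614055172177945/ 345200840731009945668037542748255184110652642920759296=1.77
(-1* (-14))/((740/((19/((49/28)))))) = 38/185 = 0.21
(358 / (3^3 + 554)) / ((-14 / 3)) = -537 / 4067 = -0.13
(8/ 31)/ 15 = 8/ 465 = 0.02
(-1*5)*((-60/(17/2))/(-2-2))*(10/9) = -500/51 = -9.80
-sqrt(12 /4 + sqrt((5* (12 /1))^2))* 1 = -3* sqrt(7) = -7.94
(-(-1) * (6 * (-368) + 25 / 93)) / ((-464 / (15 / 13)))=1026595 / 186992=5.49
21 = 21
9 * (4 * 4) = 144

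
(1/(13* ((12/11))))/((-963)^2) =11/144669564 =0.00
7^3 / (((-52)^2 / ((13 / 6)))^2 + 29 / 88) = 30184 / 137060381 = 0.00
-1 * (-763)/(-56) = -109/8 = -13.62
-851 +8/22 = -9357/11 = -850.64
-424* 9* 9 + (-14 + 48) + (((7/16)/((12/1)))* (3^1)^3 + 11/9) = -19761289/576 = -34307.79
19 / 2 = 9.50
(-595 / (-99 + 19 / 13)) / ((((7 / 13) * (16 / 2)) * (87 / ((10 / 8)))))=71825 / 3530112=0.02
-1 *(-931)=931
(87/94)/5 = 87/470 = 0.19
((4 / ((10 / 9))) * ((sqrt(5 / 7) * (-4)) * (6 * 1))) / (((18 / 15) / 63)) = -648 * sqrt(35) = -3833.62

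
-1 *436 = -436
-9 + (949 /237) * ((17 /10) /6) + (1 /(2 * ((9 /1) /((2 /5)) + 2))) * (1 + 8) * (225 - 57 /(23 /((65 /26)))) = 32.32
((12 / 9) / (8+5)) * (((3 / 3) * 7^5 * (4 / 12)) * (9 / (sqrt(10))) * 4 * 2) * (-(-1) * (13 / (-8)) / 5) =-4251.87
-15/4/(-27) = 5/36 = 0.14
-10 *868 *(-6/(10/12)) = 62496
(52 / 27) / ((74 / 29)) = 754 / 999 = 0.75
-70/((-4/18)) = 315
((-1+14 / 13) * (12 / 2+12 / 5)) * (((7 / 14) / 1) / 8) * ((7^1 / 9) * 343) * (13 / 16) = 16807 / 1920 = 8.75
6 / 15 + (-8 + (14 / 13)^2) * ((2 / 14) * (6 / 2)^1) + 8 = 32346 / 5915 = 5.47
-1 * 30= -30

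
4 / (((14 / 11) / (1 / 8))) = 11 / 28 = 0.39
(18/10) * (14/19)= 126/95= 1.33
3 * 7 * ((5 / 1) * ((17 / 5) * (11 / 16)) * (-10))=-19635 / 8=-2454.38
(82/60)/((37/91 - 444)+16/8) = -3731/1205550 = -0.00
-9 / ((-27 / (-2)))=-2 / 3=-0.67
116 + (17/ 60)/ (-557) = 3876703/ 33420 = 116.00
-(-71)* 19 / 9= 1349 / 9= 149.89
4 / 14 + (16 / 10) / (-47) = 414 / 1645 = 0.25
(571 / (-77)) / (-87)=571 / 6699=0.09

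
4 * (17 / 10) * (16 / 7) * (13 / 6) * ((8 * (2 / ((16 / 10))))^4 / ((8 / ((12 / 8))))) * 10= 4420000 / 7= 631428.57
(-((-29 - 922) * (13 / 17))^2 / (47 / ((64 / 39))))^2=62910945292455936 / 184497889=340984634.75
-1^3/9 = -1/9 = -0.11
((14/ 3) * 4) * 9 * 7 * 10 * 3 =35280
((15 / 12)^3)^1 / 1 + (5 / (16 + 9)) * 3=817 / 320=2.55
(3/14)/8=3/112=0.03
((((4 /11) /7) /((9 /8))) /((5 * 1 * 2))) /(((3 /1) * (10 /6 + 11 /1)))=8 /65835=0.00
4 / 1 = 4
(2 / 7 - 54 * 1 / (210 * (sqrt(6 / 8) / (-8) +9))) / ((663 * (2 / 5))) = 31099 / 32073951 - 8 * sqrt(3) / 10691317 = 0.00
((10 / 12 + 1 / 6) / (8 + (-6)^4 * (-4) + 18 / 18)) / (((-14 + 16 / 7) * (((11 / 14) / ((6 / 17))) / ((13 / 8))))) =0.00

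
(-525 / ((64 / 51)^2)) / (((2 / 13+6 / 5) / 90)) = -3994160625 / 180224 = -22162.20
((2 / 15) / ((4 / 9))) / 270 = 1 / 900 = 0.00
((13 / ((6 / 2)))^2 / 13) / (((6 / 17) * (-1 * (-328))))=221 / 17712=0.01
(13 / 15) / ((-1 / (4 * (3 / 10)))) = -1.04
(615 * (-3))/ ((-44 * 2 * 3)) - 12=-5.01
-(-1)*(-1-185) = -186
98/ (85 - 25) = 49/ 30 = 1.63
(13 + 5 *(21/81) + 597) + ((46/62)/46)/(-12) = 4093231/6696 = 611.29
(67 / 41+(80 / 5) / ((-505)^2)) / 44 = 0.04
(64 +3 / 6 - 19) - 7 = 77 / 2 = 38.50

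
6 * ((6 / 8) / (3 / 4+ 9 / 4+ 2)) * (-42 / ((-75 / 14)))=882 / 125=7.06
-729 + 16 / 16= -728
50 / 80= 5 / 8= 0.62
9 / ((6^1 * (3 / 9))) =9 / 2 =4.50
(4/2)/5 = 2/5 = 0.40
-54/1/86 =-27/43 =-0.63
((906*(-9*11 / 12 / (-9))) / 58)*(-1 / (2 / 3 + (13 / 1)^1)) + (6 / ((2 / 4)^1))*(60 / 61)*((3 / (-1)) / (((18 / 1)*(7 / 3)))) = -3839901 / 2030812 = -1.89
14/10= 7/5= 1.40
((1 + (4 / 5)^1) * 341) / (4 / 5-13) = -3069 / 61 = -50.31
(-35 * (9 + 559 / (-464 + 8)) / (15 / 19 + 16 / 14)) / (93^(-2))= -2503957575 / 2056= -1217878.20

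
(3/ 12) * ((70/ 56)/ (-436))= -5/ 6976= -0.00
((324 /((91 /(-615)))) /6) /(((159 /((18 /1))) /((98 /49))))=-398520 /4823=-82.63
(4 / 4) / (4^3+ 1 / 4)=0.02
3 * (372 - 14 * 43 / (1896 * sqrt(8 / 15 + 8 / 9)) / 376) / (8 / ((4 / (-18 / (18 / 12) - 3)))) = -37.20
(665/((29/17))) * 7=79135/29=2728.79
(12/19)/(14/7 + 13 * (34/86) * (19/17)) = 172/2109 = 0.08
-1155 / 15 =-77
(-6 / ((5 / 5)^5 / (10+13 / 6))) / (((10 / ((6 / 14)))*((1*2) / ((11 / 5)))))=-2409 / 700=-3.44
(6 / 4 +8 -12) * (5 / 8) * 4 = -25 / 4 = -6.25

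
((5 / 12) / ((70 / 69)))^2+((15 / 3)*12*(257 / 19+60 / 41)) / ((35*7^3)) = 29160395 / 119704256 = 0.24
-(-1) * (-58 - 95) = -153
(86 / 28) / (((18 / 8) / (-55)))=-4730 / 63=-75.08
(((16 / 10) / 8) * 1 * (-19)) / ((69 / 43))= -817 / 345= -2.37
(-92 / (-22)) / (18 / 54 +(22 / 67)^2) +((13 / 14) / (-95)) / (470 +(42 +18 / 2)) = 429256812697 / 45283668430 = 9.48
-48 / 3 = -16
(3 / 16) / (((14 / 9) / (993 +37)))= 13905 / 112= 124.15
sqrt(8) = 2 * sqrt(2) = 2.83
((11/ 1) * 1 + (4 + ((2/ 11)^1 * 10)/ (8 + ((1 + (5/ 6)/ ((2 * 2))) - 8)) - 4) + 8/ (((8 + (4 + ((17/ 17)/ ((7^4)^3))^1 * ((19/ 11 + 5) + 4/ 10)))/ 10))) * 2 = 570083073290286/ 14868084731753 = 38.34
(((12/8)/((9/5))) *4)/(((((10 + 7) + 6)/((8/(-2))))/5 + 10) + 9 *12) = 200/7011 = 0.03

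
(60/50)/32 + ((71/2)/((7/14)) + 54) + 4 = 10323/80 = 129.04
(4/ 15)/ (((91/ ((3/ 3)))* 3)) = 4/ 4095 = 0.00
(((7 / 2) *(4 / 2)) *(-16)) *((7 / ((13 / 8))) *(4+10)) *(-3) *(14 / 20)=921984 / 65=14184.37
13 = 13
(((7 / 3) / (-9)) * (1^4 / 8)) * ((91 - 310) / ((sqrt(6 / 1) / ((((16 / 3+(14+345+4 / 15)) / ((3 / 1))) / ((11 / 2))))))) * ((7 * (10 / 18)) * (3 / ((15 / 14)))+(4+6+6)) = 10247083 * sqrt(6) / 14580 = 1721.54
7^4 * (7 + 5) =28812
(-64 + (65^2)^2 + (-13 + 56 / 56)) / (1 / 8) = 142804392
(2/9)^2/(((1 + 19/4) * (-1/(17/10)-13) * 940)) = -68/101132955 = -0.00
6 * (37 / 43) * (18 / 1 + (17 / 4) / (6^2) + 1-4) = 80549 / 1032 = 78.05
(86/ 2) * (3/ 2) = 129/ 2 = 64.50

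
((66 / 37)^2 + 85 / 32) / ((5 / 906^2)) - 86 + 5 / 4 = 52478997303 / 54760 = 958345.46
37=37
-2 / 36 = -1 / 18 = -0.06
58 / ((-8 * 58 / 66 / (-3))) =99 / 4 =24.75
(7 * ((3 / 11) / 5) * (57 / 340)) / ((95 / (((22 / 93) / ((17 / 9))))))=189 / 2239750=0.00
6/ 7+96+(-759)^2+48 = 4033581/ 7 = 576225.86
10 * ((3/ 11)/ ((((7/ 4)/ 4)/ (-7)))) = -480/ 11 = -43.64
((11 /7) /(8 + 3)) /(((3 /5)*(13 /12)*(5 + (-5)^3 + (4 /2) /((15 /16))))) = -75 /40222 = -0.00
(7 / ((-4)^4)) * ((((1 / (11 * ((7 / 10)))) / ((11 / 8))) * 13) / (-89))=-65 / 172304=-0.00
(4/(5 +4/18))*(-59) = -45.19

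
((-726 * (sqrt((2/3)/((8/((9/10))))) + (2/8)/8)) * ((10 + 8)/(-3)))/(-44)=-99 * sqrt(30)/20 - 99/32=-30.21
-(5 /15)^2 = -1 /9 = -0.11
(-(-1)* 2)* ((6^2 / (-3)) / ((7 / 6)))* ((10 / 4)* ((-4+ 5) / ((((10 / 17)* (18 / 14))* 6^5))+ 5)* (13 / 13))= -3499319 / 13608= -257.15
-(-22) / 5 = 22 / 5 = 4.40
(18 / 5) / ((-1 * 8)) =-9 / 20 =-0.45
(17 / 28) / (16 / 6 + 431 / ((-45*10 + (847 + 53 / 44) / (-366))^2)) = 2705979355874691 / 11894474900846048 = 0.23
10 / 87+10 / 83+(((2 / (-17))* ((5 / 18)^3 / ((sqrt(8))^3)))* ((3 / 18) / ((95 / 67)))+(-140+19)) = -872041 / 7221 - 1675* sqrt(2) / 180838656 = -120.76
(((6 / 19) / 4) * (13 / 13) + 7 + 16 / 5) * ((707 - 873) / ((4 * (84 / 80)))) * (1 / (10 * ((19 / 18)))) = -69471 / 1805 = -38.49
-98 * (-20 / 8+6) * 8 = -2744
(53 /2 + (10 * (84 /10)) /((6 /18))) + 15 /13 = 7271 /26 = 279.65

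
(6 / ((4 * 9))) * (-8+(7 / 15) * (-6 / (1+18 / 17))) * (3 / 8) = -117 / 200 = -0.58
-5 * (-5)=25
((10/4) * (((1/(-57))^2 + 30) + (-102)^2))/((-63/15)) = -847501675/136458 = -6210.71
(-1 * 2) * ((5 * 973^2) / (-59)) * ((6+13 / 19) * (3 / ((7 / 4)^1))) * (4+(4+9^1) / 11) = 6183492840 / 649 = 9527723.94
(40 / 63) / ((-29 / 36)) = -160 / 203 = -0.79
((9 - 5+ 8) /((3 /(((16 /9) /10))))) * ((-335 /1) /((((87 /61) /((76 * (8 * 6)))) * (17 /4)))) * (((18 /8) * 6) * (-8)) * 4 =30534402048 /493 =61935906.79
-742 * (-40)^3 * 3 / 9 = 47488000 / 3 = 15829333.33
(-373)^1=-373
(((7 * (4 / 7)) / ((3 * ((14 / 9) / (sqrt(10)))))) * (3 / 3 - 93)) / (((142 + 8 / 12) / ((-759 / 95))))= 314226 * sqrt(10) / 71155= 13.96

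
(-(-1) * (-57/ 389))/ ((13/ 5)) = -0.06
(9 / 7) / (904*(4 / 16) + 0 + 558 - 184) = 3 / 1400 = 0.00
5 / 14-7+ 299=4093 / 14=292.36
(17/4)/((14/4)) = 1.21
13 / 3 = 4.33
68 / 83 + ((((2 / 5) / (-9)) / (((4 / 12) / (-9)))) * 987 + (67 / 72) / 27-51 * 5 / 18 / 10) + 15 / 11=10517897789 / 8874360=1185.20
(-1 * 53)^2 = 2809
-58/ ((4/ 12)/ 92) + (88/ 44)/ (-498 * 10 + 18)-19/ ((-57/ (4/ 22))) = -436872685/ 27291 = -16007.94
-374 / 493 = -22 / 29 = -0.76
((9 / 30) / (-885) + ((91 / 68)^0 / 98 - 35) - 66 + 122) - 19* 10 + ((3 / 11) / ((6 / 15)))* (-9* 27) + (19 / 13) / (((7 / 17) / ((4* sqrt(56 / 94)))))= -532145139 / 1590050 + 2584* sqrt(329) / 4277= -323.71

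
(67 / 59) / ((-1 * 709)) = -67 / 41831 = -0.00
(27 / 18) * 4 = 6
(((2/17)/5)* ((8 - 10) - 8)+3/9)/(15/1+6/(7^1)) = 35/5661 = 0.01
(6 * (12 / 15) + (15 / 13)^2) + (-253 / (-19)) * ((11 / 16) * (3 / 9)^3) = 44877283 / 6935760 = 6.47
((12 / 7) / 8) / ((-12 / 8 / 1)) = -1 / 7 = -0.14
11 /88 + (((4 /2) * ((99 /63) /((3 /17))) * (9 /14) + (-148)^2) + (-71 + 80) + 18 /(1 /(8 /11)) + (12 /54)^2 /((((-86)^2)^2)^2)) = 21937.66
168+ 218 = 386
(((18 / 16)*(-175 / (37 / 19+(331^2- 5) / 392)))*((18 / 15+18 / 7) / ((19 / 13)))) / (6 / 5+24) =-0.07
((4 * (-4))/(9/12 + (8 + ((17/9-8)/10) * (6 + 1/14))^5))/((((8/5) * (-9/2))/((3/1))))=1355006693376/295381064330885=0.00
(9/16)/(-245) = -9/3920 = -0.00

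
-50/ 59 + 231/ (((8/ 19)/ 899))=232796549/ 472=493213.03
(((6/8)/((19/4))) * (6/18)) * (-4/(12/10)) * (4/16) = -5/114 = -0.04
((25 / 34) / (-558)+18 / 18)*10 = 94735 / 9486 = 9.99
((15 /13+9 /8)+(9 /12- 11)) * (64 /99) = -6632 /1287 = -5.15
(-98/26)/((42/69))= -161/26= -6.19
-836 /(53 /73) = -61028 /53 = -1151.47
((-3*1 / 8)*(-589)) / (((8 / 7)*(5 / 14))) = 86583 / 160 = 541.14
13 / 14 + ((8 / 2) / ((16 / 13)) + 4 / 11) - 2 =783 / 308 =2.54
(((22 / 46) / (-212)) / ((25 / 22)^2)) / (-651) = 0.00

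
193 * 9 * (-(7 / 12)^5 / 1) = -3243751 / 27648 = -117.32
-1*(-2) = 2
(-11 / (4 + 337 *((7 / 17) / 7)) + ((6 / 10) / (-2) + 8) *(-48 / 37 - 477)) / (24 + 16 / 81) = -110390027 / 725200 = -152.22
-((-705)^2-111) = -496914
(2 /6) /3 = 1 /9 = 0.11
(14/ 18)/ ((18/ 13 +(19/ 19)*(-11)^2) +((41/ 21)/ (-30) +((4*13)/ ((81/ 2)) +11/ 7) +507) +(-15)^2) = 57330/ 63182363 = 0.00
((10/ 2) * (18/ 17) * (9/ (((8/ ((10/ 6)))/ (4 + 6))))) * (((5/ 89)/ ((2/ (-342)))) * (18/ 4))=-25970625/ 6052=-4291.25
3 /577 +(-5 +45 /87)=-74923 /16733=-4.48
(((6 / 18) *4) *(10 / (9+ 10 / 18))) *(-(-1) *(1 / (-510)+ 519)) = 529378 / 731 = 724.18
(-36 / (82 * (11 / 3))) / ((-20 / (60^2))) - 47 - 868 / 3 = -425899 / 1353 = -314.78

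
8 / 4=2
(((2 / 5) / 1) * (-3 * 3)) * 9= -162 / 5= -32.40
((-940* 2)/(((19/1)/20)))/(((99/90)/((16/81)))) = -6016000/16929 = -355.37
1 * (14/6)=7/3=2.33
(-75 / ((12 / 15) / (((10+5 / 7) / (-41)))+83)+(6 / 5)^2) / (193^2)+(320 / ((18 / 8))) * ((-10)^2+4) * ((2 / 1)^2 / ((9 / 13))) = 193236626602747807 / 2261141877825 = 85459.75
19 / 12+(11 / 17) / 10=1.65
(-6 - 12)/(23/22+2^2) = -132/37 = -3.57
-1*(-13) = 13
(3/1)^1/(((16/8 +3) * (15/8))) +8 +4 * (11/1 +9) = 2208/25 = 88.32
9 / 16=0.56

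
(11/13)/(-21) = -11/273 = -0.04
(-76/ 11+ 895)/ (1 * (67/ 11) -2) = 9769/ 45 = 217.09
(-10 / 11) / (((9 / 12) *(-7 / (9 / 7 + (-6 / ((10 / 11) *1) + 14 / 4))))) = -508 / 1617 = -0.31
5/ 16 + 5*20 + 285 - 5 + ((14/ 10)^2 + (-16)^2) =255309/ 400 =638.27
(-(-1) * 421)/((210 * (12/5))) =421/504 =0.84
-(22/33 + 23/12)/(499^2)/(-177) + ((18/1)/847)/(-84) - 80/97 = -250934405714219/304164684528012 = -0.82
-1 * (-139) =139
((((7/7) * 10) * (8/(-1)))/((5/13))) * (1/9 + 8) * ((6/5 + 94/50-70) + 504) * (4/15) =-663662272/3375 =-196640.67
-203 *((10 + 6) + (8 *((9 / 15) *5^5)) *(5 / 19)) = -15286712 / 19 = -804563.79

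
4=4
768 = 768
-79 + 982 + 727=1630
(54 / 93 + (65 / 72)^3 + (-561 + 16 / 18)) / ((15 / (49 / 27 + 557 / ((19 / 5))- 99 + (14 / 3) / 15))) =-824323722333989 / 445182220800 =-1851.65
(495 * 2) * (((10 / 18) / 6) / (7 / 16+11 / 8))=50.57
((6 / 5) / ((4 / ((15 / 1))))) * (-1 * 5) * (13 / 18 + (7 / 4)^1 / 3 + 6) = -1315 / 8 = -164.38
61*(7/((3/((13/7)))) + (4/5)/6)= 4087/15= 272.47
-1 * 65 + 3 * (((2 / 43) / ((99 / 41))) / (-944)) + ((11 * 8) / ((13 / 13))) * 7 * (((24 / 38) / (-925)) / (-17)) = -13002207047719 / 200109934200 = -64.98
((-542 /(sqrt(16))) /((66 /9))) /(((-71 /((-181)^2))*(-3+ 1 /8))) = -53269386 /17963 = -2965.51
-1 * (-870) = 870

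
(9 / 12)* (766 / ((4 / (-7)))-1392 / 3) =-10827 / 8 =-1353.38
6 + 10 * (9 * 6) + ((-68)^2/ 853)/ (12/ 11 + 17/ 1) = 92732726/ 169747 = 546.30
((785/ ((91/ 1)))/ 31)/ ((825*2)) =157/ 930930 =0.00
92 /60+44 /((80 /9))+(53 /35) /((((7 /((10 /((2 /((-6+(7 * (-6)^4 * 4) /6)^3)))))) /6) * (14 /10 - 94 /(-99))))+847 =2083174893188972083 /3419220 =609254418606.87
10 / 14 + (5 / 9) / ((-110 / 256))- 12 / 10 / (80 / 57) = -198703 / 138600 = -1.43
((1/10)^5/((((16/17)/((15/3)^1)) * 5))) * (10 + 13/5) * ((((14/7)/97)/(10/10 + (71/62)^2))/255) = 20181/4309225000000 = 0.00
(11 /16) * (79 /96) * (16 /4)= 869 /384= 2.26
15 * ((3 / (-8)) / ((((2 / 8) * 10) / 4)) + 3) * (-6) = -216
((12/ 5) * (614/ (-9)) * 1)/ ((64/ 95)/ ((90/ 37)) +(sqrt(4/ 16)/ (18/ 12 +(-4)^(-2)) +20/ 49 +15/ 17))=-583066680/ 6721441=-86.75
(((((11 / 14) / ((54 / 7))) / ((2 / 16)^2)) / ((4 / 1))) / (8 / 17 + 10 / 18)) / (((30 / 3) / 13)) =4862 / 2355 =2.06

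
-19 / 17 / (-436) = 19 / 7412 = 0.00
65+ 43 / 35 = 2318 / 35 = 66.23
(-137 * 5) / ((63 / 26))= -17810 / 63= -282.70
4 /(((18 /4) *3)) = 8 /27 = 0.30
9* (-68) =-612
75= 75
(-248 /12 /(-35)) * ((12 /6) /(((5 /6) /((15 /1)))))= 744 /35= 21.26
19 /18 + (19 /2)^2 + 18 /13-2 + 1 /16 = 169889 /1872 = 90.75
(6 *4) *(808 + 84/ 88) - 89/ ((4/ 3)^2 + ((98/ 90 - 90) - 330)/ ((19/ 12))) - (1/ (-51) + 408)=2395908095099/ 126052212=19007.27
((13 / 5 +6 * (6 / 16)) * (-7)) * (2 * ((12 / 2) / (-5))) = 2037 / 25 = 81.48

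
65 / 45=13 / 9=1.44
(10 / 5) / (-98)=-1 / 49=-0.02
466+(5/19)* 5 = 8879/19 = 467.32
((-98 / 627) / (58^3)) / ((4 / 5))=-245 / 244670448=-0.00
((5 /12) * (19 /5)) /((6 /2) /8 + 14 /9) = 114 /139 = 0.82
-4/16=-1/4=-0.25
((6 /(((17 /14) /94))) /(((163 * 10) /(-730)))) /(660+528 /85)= -240170 /769197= -0.31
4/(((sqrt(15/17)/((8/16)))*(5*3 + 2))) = 2*sqrt(255)/255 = 0.13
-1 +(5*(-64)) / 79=-399 / 79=-5.05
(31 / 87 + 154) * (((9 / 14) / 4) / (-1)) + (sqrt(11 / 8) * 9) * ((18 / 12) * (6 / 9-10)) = -63 * sqrt(22) / 2-40287 / 1624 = -172.56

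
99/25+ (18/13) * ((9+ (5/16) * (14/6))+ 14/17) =820857/44200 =18.57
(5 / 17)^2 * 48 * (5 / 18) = 1000 / 867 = 1.15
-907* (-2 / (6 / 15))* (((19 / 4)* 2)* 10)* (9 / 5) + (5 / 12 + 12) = 9305969 / 12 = 775497.42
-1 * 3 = -3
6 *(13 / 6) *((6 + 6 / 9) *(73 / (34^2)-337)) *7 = -59074015 / 289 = -204408.36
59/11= 5.36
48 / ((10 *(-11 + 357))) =12 / 865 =0.01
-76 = -76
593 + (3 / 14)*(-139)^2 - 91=64991 / 14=4642.21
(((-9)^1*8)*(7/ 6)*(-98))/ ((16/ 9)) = 9261/ 2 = 4630.50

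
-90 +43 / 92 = -8237 / 92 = -89.53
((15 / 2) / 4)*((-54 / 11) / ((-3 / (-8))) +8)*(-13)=1365 / 11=124.09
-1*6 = -6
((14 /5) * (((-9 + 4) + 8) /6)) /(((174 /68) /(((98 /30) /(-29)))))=-11662 /189225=-0.06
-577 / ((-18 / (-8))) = -2308 / 9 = -256.44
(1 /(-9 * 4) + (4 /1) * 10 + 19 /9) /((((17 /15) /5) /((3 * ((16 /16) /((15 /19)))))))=47975 /68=705.51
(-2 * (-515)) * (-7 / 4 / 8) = -3605 / 16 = -225.31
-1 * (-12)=12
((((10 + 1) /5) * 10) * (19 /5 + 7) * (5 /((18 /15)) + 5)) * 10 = 21780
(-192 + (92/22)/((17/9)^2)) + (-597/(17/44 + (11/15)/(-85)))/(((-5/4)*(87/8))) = -74.56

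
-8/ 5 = -1.60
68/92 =17/23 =0.74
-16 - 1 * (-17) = 1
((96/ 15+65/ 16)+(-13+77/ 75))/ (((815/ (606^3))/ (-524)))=4404592411254/ 20375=216176314.66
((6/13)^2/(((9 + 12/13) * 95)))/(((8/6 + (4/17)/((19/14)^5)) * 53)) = 19939113/6474559405925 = 0.00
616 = 616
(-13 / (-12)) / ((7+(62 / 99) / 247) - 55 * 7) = -105963 / 36972688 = -0.00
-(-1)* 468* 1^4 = 468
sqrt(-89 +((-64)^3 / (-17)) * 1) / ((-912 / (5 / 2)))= -35 * sqrt(10047) / 10336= -0.34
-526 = -526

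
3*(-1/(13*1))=-3/13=-0.23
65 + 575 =640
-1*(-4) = 4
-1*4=-4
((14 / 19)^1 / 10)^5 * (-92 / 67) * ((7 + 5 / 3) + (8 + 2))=-86589664 / 1555299684375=-0.00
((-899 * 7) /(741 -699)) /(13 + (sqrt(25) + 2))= -899 /120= -7.49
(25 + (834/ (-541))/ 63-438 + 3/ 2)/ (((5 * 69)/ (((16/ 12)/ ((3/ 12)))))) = -74805272/ 11758635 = -6.36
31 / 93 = 1 / 3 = 0.33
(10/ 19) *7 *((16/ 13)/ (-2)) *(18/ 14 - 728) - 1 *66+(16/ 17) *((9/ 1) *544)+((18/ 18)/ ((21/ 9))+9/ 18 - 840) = 18502167/ 3458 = 5350.54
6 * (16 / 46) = 48 / 23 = 2.09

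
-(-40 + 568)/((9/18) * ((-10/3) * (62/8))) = 6336/155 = 40.88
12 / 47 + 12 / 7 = 648 / 329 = 1.97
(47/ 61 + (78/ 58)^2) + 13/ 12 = 2254609/ 615612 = 3.66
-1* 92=-92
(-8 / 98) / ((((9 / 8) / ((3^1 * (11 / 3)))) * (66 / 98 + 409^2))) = -176 / 36885609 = -0.00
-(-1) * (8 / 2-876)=-872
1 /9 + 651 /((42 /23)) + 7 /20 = 64253 /180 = 356.96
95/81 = 1.17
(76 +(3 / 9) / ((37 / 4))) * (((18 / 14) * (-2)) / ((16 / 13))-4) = -359755 / 777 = -463.01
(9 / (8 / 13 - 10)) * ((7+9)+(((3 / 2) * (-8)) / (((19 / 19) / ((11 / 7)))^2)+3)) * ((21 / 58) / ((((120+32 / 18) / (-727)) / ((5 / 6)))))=-18.37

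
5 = 5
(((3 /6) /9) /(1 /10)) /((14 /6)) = 5 /21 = 0.24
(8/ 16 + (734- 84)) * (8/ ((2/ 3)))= 7806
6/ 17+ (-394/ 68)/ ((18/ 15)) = -913/ 204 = -4.48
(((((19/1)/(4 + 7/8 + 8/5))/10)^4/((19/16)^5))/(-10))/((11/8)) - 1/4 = -4706649253541/18809417144980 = -0.25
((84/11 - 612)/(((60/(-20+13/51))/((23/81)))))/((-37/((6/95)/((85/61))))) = -82389772/1190932875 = -0.07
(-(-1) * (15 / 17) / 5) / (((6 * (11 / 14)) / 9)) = 63 / 187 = 0.34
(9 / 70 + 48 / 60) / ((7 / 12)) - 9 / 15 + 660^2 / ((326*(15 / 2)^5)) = 28253899 / 26956125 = 1.05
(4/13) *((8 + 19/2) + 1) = 74/13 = 5.69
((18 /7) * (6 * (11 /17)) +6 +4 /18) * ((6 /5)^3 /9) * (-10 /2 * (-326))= 5071.65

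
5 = 5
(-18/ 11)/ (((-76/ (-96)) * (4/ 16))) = -1728/ 209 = -8.27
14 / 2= 7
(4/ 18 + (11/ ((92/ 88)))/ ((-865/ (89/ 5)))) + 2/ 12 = 308641/ 1790550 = 0.17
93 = 93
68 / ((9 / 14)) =952 / 9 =105.78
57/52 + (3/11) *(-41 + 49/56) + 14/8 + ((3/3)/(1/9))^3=824713/1144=720.90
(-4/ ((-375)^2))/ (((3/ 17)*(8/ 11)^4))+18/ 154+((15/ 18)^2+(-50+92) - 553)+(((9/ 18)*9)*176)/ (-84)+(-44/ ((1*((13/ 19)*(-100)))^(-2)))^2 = 183930278681857922481042851/ 4334997744000000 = 42429152111.19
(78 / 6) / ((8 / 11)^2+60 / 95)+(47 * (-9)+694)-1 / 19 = 14302717 / 50692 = 282.15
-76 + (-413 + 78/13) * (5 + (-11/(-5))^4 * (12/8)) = -20515411/1250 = -16412.33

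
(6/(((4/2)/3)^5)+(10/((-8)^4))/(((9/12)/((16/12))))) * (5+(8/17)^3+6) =954585205/1886592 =505.98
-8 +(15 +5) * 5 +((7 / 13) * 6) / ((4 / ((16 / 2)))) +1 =1293 / 13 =99.46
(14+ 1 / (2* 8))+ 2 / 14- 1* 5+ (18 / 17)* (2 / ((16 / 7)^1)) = 19291 / 1904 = 10.13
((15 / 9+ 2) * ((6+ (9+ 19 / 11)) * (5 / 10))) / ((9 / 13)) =1196 / 27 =44.30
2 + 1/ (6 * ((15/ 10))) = 19/ 9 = 2.11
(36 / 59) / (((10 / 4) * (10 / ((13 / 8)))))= 0.04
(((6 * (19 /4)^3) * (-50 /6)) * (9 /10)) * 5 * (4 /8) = -1543275 /128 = -12056.84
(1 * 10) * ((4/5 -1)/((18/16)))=-16/9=-1.78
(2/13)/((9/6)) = 4/39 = 0.10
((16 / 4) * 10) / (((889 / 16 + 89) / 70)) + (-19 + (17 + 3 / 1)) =47113 / 2313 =20.37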